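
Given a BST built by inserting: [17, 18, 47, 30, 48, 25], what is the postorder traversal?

Tree insertion order: [17, 18, 47, 30, 48, 25]
Tree (level-order array): [17, None, 18, None, 47, 30, 48, 25]
Postorder traversal: [25, 30, 48, 47, 18, 17]


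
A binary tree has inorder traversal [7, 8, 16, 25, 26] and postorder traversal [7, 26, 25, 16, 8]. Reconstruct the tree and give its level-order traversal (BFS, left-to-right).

Inorder:   [7, 8, 16, 25, 26]
Postorder: [7, 26, 25, 16, 8]
Algorithm: postorder visits root last, so walk postorder right-to-left;
each value is the root of the current inorder slice — split it at that
value, recurse on the right subtree first, then the left.
Recursive splits:
  root=8; inorder splits into left=[7], right=[16, 25, 26]
  root=16; inorder splits into left=[], right=[25, 26]
  root=25; inorder splits into left=[], right=[26]
  root=26; inorder splits into left=[], right=[]
  root=7; inorder splits into left=[], right=[]
Reconstructed level-order: [8, 7, 16, 25, 26]


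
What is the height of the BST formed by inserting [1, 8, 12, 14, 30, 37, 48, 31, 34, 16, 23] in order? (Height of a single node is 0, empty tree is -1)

Insertion order: [1, 8, 12, 14, 30, 37, 48, 31, 34, 16, 23]
Tree (level-order array): [1, None, 8, None, 12, None, 14, None, 30, 16, 37, None, 23, 31, 48, None, None, None, 34]
Compute height bottom-up (empty subtree = -1):
  height(23) = 1 + max(-1, -1) = 0
  height(16) = 1 + max(-1, 0) = 1
  height(34) = 1 + max(-1, -1) = 0
  height(31) = 1 + max(-1, 0) = 1
  height(48) = 1 + max(-1, -1) = 0
  height(37) = 1 + max(1, 0) = 2
  height(30) = 1 + max(1, 2) = 3
  height(14) = 1 + max(-1, 3) = 4
  height(12) = 1 + max(-1, 4) = 5
  height(8) = 1 + max(-1, 5) = 6
  height(1) = 1 + max(-1, 6) = 7
Height = 7


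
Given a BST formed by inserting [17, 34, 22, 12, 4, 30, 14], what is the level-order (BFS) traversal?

Tree insertion order: [17, 34, 22, 12, 4, 30, 14]
Tree (level-order array): [17, 12, 34, 4, 14, 22, None, None, None, None, None, None, 30]
BFS from the root, enqueuing left then right child of each popped node:
  queue [17] -> pop 17, enqueue [12, 34], visited so far: [17]
  queue [12, 34] -> pop 12, enqueue [4, 14], visited so far: [17, 12]
  queue [34, 4, 14] -> pop 34, enqueue [22], visited so far: [17, 12, 34]
  queue [4, 14, 22] -> pop 4, enqueue [none], visited so far: [17, 12, 34, 4]
  queue [14, 22] -> pop 14, enqueue [none], visited so far: [17, 12, 34, 4, 14]
  queue [22] -> pop 22, enqueue [30], visited so far: [17, 12, 34, 4, 14, 22]
  queue [30] -> pop 30, enqueue [none], visited so far: [17, 12, 34, 4, 14, 22, 30]
Result: [17, 12, 34, 4, 14, 22, 30]


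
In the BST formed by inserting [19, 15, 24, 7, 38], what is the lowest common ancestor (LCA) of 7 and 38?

Tree insertion order: [19, 15, 24, 7, 38]
Tree (level-order array): [19, 15, 24, 7, None, None, 38]
In a BST, the LCA of p=7, q=38 is the first node v on the
root-to-leaf path with p <= v <= q (go left if both < v, right if both > v).
Walk from root:
  at 19: 7 <= 19 <= 38, this is the LCA
LCA = 19


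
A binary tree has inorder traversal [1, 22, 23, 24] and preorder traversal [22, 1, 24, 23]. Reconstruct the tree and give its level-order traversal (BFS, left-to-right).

Inorder:  [1, 22, 23, 24]
Preorder: [22, 1, 24, 23]
Algorithm: preorder visits root first, so consume preorder in order;
for each root, split the current inorder slice at that value into
left-subtree inorder and right-subtree inorder, then recurse.
Recursive splits:
  root=22; inorder splits into left=[1], right=[23, 24]
  root=1; inorder splits into left=[], right=[]
  root=24; inorder splits into left=[23], right=[]
  root=23; inorder splits into left=[], right=[]
Reconstructed level-order: [22, 1, 24, 23]


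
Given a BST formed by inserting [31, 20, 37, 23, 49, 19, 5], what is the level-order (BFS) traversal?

Tree insertion order: [31, 20, 37, 23, 49, 19, 5]
Tree (level-order array): [31, 20, 37, 19, 23, None, 49, 5]
BFS from the root, enqueuing left then right child of each popped node:
  queue [31] -> pop 31, enqueue [20, 37], visited so far: [31]
  queue [20, 37] -> pop 20, enqueue [19, 23], visited so far: [31, 20]
  queue [37, 19, 23] -> pop 37, enqueue [49], visited so far: [31, 20, 37]
  queue [19, 23, 49] -> pop 19, enqueue [5], visited so far: [31, 20, 37, 19]
  queue [23, 49, 5] -> pop 23, enqueue [none], visited so far: [31, 20, 37, 19, 23]
  queue [49, 5] -> pop 49, enqueue [none], visited so far: [31, 20, 37, 19, 23, 49]
  queue [5] -> pop 5, enqueue [none], visited so far: [31, 20, 37, 19, 23, 49, 5]
Result: [31, 20, 37, 19, 23, 49, 5]


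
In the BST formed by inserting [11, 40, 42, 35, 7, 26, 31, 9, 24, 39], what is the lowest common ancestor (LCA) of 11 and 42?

Tree insertion order: [11, 40, 42, 35, 7, 26, 31, 9, 24, 39]
Tree (level-order array): [11, 7, 40, None, 9, 35, 42, None, None, 26, 39, None, None, 24, 31]
In a BST, the LCA of p=11, q=42 is the first node v on the
root-to-leaf path with p <= v <= q (go left if both < v, right if both > v).
Walk from root:
  at 11: 11 <= 11 <= 42, this is the LCA
LCA = 11


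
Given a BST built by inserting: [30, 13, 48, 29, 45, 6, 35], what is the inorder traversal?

Tree insertion order: [30, 13, 48, 29, 45, 6, 35]
Tree (level-order array): [30, 13, 48, 6, 29, 45, None, None, None, None, None, 35]
Inorder traversal: [6, 13, 29, 30, 35, 45, 48]


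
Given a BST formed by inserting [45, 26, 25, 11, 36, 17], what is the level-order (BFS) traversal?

Tree insertion order: [45, 26, 25, 11, 36, 17]
Tree (level-order array): [45, 26, None, 25, 36, 11, None, None, None, None, 17]
BFS from the root, enqueuing left then right child of each popped node:
  queue [45] -> pop 45, enqueue [26], visited so far: [45]
  queue [26] -> pop 26, enqueue [25, 36], visited so far: [45, 26]
  queue [25, 36] -> pop 25, enqueue [11], visited so far: [45, 26, 25]
  queue [36, 11] -> pop 36, enqueue [none], visited so far: [45, 26, 25, 36]
  queue [11] -> pop 11, enqueue [17], visited so far: [45, 26, 25, 36, 11]
  queue [17] -> pop 17, enqueue [none], visited so far: [45, 26, 25, 36, 11, 17]
Result: [45, 26, 25, 36, 11, 17]


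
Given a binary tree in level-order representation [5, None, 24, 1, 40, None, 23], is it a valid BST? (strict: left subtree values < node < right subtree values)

Level-order array: [5, None, 24, 1, 40, None, 23]
Validate using subtree bounds (lo, hi): at each node, require lo < value < hi,
then recurse left with hi=value and right with lo=value.
Preorder trace (stopping at first violation):
  at node 5 with bounds (-inf, +inf): OK
  at node 24 with bounds (5, +inf): OK
  at node 1 with bounds (5, 24): VIOLATION
Node 1 violates its bound: not (5 < 1 < 24).
Result: Not a valid BST


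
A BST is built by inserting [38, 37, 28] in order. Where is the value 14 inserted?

Starting tree (level order): [38, 37, None, 28]
Insertion path: 38 -> 37 -> 28
Result: insert 14 as left child of 28
Final tree (level order): [38, 37, None, 28, None, 14]


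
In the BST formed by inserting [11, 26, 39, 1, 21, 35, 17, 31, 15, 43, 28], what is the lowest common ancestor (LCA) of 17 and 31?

Tree insertion order: [11, 26, 39, 1, 21, 35, 17, 31, 15, 43, 28]
Tree (level-order array): [11, 1, 26, None, None, 21, 39, 17, None, 35, 43, 15, None, 31, None, None, None, None, None, 28]
In a BST, the LCA of p=17, q=31 is the first node v on the
root-to-leaf path with p <= v <= q (go left if both < v, right if both > v).
Walk from root:
  at 11: both 17 and 31 > 11, go right
  at 26: 17 <= 26 <= 31, this is the LCA
LCA = 26


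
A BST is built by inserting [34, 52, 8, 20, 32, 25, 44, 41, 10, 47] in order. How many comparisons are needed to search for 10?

Search path for 10: 34 -> 8 -> 20 -> 10
Found: True
Comparisons: 4


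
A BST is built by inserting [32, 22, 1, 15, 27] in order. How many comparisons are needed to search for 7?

Search path for 7: 32 -> 22 -> 1 -> 15
Found: False
Comparisons: 4


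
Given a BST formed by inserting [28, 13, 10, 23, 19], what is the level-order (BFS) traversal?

Tree insertion order: [28, 13, 10, 23, 19]
Tree (level-order array): [28, 13, None, 10, 23, None, None, 19]
BFS from the root, enqueuing left then right child of each popped node:
  queue [28] -> pop 28, enqueue [13], visited so far: [28]
  queue [13] -> pop 13, enqueue [10, 23], visited so far: [28, 13]
  queue [10, 23] -> pop 10, enqueue [none], visited so far: [28, 13, 10]
  queue [23] -> pop 23, enqueue [19], visited so far: [28, 13, 10, 23]
  queue [19] -> pop 19, enqueue [none], visited so far: [28, 13, 10, 23, 19]
Result: [28, 13, 10, 23, 19]


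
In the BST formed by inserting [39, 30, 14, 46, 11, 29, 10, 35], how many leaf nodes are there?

Tree built from: [39, 30, 14, 46, 11, 29, 10, 35]
Tree (level-order array): [39, 30, 46, 14, 35, None, None, 11, 29, None, None, 10]
Rule: A leaf has 0 children.
Per-node child counts:
  node 39: 2 child(ren)
  node 30: 2 child(ren)
  node 14: 2 child(ren)
  node 11: 1 child(ren)
  node 10: 0 child(ren)
  node 29: 0 child(ren)
  node 35: 0 child(ren)
  node 46: 0 child(ren)
Matching nodes: [10, 29, 35, 46]
Count of leaf nodes: 4


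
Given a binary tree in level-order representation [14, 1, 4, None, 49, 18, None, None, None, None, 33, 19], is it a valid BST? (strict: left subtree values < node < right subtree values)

Level-order array: [14, 1, 4, None, 49, 18, None, None, None, None, 33, 19]
Validate using subtree bounds (lo, hi): at each node, require lo < value < hi,
then recurse left with hi=value and right with lo=value.
Preorder trace (stopping at first violation):
  at node 14 with bounds (-inf, +inf): OK
  at node 1 with bounds (-inf, 14): OK
  at node 49 with bounds (1, 14): VIOLATION
Node 49 violates its bound: not (1 < 49 < 14).
Result: Not a valid BST


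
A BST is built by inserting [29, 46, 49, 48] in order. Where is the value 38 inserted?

Starting tree (level order): [29, None, 46, None, 49, 48]
Insertion path: 29 -> 46
Result: insert 38 as left child of 46
Final tree (level order): [29, None, 46, 38, 49, None, None, 48]


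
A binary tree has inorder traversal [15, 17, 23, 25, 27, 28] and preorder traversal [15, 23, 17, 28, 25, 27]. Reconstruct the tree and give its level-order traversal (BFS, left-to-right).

Inorder:  [15, 17, 23, 25, 27, 28]
Preorder: [15, 23, 17, 28, 25, 27]
Algorithm: preorder visits root first, so consume preorder in order;
for each root, split the current inorder slice at that value into
left-subtree inorder and right-subtree inorder, then recurse.
Recursive splits:
  root=15; inorder splits into left=[], right=[17, 23, 25, 27, 28]
  root=23; inorder splits into left=[17], right=[25, 27, 28]
  root=17; inorder splits into left=[], right=[]
  root=28; inorder splits into left=[25, 27], right=[]
  root=25; inorder splits into left=[], right=[27]
  root=27; inorder splits into left=[], right=[]
Reconstructed level-order: [15, 23, 17, 28, 25, 27]


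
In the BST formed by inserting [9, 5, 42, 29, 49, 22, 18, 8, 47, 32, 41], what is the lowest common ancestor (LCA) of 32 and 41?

Tree insertion order: [9, 5, 42, 29, 49, 22, 18, 8, 47, 32, 41]
Tree (level-order array): [9, 5, 42, None, 8, 29, 49, None, None, 22, 32, 47, None, 18, None, None, 41]
In a BST, the LCA of p=32, q=41 is the first node v on the
root-to-leaf path with p <= v <= q (go left if both < v, right if both > v).
Walk from root:
  at 9: both 32 and 41 > 9, go right
  at 42: both 32 and 41 < 42, go left
  at 29: both 32 and 41 > 29, go right
  at 32: 32 <= 32 <= 41, this is the LCA
LCA = 32


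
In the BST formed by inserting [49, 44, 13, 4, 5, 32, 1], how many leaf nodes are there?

Tree built from: [49, 44, 13, 4, 5, 32, 1]
Tree (level-order array): [49, 44, None, 13, None, 4, 32, 1, 5]
Rule: A leaf has 0 children.
Per-node child counts:
  node 49: 1 child(ren)
  node 44: 1 child(ren)
  node 13: 2 child(ren)
  node 4: 2 child(ren)
  node 1: 0 child(ren)
  node 5: 0 child(ren)
  node 32: 0 child(ren)
Matching nodes: [1, 5, 32]
Count of leaf nodes: 3


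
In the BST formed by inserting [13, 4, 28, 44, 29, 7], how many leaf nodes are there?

Tree built from: [13, 4, 28, 44, 29, 7]
Tree (level-order array): [13, 4, 28, None, 7, None, 44, None, None, 29]
Rule: A leaf has 0 children.
Per-node child counts:
  node 13: 2 child(ren)
  node 4: 1 child(ren)
  node 7: 0 child(ren)
  node 28: 1 child(ren)
  node 44: 1 child(ren)
  node 29: 0 child(ren)
Matching nodes: [7, 29]
Count of leaf nodes: 2


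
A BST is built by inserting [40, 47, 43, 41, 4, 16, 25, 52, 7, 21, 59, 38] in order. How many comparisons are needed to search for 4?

Search path for 4: 40 -> 4
Found: True
Comparisons: 2


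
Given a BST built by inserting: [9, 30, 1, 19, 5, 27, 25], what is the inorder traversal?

Tree insertion order: [9, 30, 1, 19, 5, 27, 25]
Tree (level-order array): [9, 1, 30, None, 5, 19, None, None, None, None, 27, 25]
Inorder traversal: [1, 5, 9, 19, 25, 27, 30]


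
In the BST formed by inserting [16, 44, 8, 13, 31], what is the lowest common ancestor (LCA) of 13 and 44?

Tree insertion order: [16, 44, 8, 13, 31]
Tree (level-order array): [16, 8, 44, None, 13, 31]
In a BST, the LCA of p=13, q=44 is the first node v on the
root-to-leaf path with p <= v <= q (go left if both < v, right if both > v).
Walk from root:
  at 16: 13 <= 16 <= 44, this is the LCA
LCA = 16


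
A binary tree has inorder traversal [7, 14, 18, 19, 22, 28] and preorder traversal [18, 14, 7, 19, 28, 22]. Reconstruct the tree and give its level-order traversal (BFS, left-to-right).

Inorder:  [7, 14, 18, 19, 22, 28]
Preorder: [18, 14, 7, 19, 28, 22]
Algorithm: preorder visits root first, so consume preorder in order;
for each root, split the current inorder slice at that value into
left-subtree inorder and right-subtree inorder, then recurse.
Recursive splits:
  root=18; inorder splits into left=[7, 14], right=[19, 22, 28]
  root=14; inorder splits into left=[7], right=[]
  root=7; inorder splits into left=[], right=[]
  root=19; inorder splits into left=[], right=[22, 28]
  root=28; inorder splits into left=[22], right=[]
  root=22; inorder splits into left=[], right=[]
Reconstructed level-order: [18, 14, 19, 7, 28, 22]


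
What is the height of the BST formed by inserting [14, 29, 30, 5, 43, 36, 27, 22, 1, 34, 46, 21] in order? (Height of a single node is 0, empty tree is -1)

Insertion order: [14, 29, 30, 5, 43, 36, 27, 22, 1, 34, 46, 21]
Tree (level-order array): [14, 5, 29, 1, None, 27, 30, None, None, 22, None, None, 43, 21, None, 36, 46, None, None, 34]
Compute height bottom-up (empty subtree = -1):
  height(1) = 1 + max(-1, -1) = 0
  height(5) = 1 + max(0, -1) = 1
  height(21) = 1 + max(-1, -1) = 0
  height(22) = 1 + max(0, -1) = 1
  height(27) = 1 + max(1, -1) = 2
  height(34) = 1 + max(-1, -1) = 0
  height(36) = 1 + max(0, -1) = 1
  height(46) = 1 + max(-1, -1) = 0
  height(43) = 1 + max(1, 0) = 2
  height(30) = 1 + max(-1, 2) = 3
  height(29) = 1 + max(2, 3) = 4
  height(14) = 1 + max(1, 4) = 5
Height = 5


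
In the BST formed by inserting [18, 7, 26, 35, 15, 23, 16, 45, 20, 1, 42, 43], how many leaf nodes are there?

Tree built from: [18, 7, 26, 35, 15, 23, 16, 45, 20, 1, 42, 43]
Tree (level-order array): [18, 7, 26, 1, 15, 23, 35, None, None, None, 16, 20, None, None, 45, None, None, None, None, 42, None, None, 43]
Rule: A leaf has 0 children.
Per-node child counts:
  node 18: 2 child(ren)
  node 7: 2 child(ren)
  node 1: 0 child(ren)
  node 15: 1 child(ren)
  node 16: 0 child(ren)
  node 26: 2 child(ren)
  node 23: 1 child(ren)
  node 20: 0 child(ren)
  node 35: 1 child(ren)
  node 45: 1 child(ren)
  node 42: 1 child(ren)
  node 43: 0 child(ren)
Matching nodes: [1, 16, 20, 43]
Count of leaf nodes: 4


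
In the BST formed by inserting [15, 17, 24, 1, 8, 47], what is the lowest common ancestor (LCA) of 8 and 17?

Tree insertion order: [15, 17, 24, 1, 8, 47]
Tree (level-order array): [15, 1, 17, None, 8, None, 24, None, None, None, 47]
In a BST, the LCA of p=8, q=17 is the first node v on the
root-to-leaf path with p <= v <= q (go left if both < v, right if both > v).
Walk from root:
  at 15: 8 <= 15 <= 17, this is the LCA
LCA = 15


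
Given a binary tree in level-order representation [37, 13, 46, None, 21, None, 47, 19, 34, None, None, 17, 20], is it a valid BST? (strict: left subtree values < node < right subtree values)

Level-order array: [37, 13, 46, None, 21, None, 47, 19, 34, None, None, 17, 20]
Validate using subtree bounds (lo, hi): at each node, require lo < value < hi,
then recurse left with hi=value and right with lo=value.
Preorder trace (stopping at first violation):
  at node 37 with bounds (-inf, +inf): OK
  at node 13 with bounds (-inf, 37): OK
  at node 21 with bounds (13, 37): OK
  at node 19 with bounds (13, 21): OK
  at node 17 with bounds (13, 19): OK
  at node 20 with bounds (19, 21): OK
  at node 34 with bounds (21, 37): OK
  at node 46 with bounds (37, +inf): OK
  at node 47 with bounds (46, +inf): OK
No violation found at any node.
Result: Valid BST


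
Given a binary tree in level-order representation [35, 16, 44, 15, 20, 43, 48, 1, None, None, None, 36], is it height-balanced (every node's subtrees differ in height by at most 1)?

Tree (level-order array): [35, 16, 44, 15, 20, 43, 48, 1, None, None, None, 36]
Definition: a tree is height-balanced if, at every node, |h(left) - h(right)| <= 1 (empty subtree has height -1).
Bottom-up per-node check:
  node 1: h_left=-1, h_right=-1, diff=0 [OK], height=0
  node 15: h_left=0, h_right=-1, diff=1 [OK], height=1
  node 20: h_left=-1, h_right=-1, diff=0 [OK], height=0
  node 16: h_left=1, h_right=0, diff=1 [OK], height=2
  node 36: h_left=-1, h_right=-1, diff=0 [OK], height=0
  node 43: h_left=0, h_right=-1, diff=1 [OK], height=1
  node 48: h_left=-1, h_right=-1, diff=0 [OK], height=0
  node 44: h_left=1, h_right=0, diff=1 [OK], height=2
  node 35: h_left=2, h_right=2, diff=0 [OK], height=3
All nodes satisfy the balance condition.
Result: Balanced


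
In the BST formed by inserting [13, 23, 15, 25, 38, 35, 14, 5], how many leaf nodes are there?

Tree built from: [13, 23, 15, 25, 38, 35, 14, 5]
Tree (level-order array): [13, 5, 23, None, None, 15, 25, 14, None, None, 38, None, None, 35]
Rule: A leaf has 0 children.
Per-node child counts:
  node 13: 2 child(ren)
  node 5: 0 child(ren)
  node 23: 2 child(ren)
  node 15: 1 child(ren)
  node 14: 0 child(ren)
  node 25: 1 child(ren)
  node 38: 1 child(ren)
  node 35: 0 child(ren)
Matching nodes: [5, 14, 35]
Count of leaf nodes: 3


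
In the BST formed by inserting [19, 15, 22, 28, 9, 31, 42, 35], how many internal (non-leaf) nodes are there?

Tree built from: [19, 15, 22, 28, 9, 31, 42, 35]
Tree (level-order array): [19, 15, 22, 9, None, None, 28, None, None, None, 31, None, 42, 35]
Rule: An internal node has at least one child.
Per-node child counts:
  node 19: 2 child(ren)
  node 15: 1 child(ren)
  node 9: 0 child(ren)
  node 22: 1 child(ren)
  node 28: 1 child(ren)
  node 31: 1 child(ren)
  node 42: 1 child(ren)
  node 35: 0 child(ren)
Matching nodes: [19, 15, 22, 28, 31, 42]
Count of internal (non-leaf) nodes: 6


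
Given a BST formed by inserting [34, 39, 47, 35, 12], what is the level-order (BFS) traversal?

Tree insertion order: [34, 39, 47, 35, 12]
Tree (level-order array): [34, 12, 39, None, None, 35, 47]
BFS from the root, enqueuing left then right child of each popped node:
  queue [34] -> pop 34, enqueue [12, 39], visited so far: [34]
  queue [12, 39] -> pop 12, enqueue [none], visited so far: [34, 12]
  queue [39] -> pop 39, enqueue [35, 47], visited so far: [34, 12, 39]
  queue [35, 47] -> pop 35, enqueue [none], visited so far: [34, 12, 39, 35]
  queue [47] -> pop 47, enqueue [none], visited so far: [34, 12, 39, 35, 47]
Result: [34, 12, 39, 35, 47]


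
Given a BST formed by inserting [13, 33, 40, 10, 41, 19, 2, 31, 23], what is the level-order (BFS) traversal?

Tree insertion order: [13, 33, 40, 10, 41, 19, 2, 31, 23]
Tree (level-order array): [13, 10, 33, 2, None, 19, 40, None, None, None, 31, None, 41, 23]
BFS from the root, enqueuing left then right child of each popped node:
  queue [13] -> pop 13, enqueue [10, 33], visited so far: [13]
  queue [10, 33] -> pop 10, enqueue [2], visited so far: [13, 10]
  queue [33, 2] -> pop 33, enqueue [19, 40], visited so far: [13, 10, 33]
  queue [2, 19, 40] -> pop 2, enqueue [none], visited so far: [13, 10, 33, 2]
  queue [19, 40] -> pop 19, enqueue [31], visited so far: [13, 10, 33, 2, 19]
  queue [40, 31] -> pop 40, enqueue [41], visited so far: [13, 10, 33, 2, 19, 40]
  queue [31, 41] -> pop 31, enqueue [23], visited so far: [13, 10, 33, 2, 19, 40, 31]
  queue [41, 23] -> pop 41, enqueue [none], visited so far: [13, 10, 33, 2, 19, 40, 31, 41]
  queue [23] -> pop 23, enqueue [none], visited so far: [13, 10, 33, 2, 19, 40, 31, 41, 23]
Result: [13, 10, 33, 2, 19, 40, 31, 41, 23]


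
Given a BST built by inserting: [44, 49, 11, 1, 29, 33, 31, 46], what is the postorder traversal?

Tree insertion order: [44, 49, 11, 1, 29, 33, 31, 46]
Tree (level-order array): [44, 11, 49, 1, 29, 46, None, None, None, None, 33, None, None, 31]
Postorder traversal: [1, 31, 33, 29, 11, 46, 49, 44]


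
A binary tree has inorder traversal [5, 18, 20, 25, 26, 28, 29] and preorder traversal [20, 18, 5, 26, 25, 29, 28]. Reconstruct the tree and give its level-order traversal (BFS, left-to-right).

Inorder:  [5, 18, 20, 25, 26, 28, 29]
Preorder: [20, 18, 5, 26, 25, 29, 28]
Algorithm: preorder visits root first, so consume preorder in order;
for each root, split the current inorder slice at that value into
left-subtree inorder and right-subtree inorder, then recurse.
Recursive splits:
  root=20; inorder splits into left=[5, 18], right=[25, 26, 28, 29]
  root=18; inorder splits into left=[5], right=[]
  root=5; inorder splits into left=[], right=[]
  root=26; inorder splits into left=[25], right=[28, 29]
  root=25; inorder splits into left=[], right=[]
  root=29; inorder splits into left=[28], right=[]
  root=28; inorder splits into left=[], right=[]
Reconstructed level-order: [20, 18, 26, 5, 25, 29, 28]


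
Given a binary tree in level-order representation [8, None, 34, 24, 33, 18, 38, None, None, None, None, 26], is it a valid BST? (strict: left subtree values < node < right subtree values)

Level-order array: [8, None, 34, 24, 33, 18, 38, None, None, None, None, 26]
Validate using subtree bounds (lo, hi): at each node, require lo < value < hi,
then recurse left with hi=value and right with lo=value.
Preorder trace (stopping at first violation):
  at node 8 with bounds (-inf, +inf): OK
  at node 34 with bounds (8, +inf): OK
  at node 24 with bounds (8, 34): OK
  at node 18 with bounds (8, 24): OK
  at node 38 with bounds (24, 34): VIOLATION
Node 38 violates its bound: not (24 < 38 < 34).
Result: Not a valid BST


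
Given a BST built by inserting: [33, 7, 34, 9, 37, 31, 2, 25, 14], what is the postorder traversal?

Tree insertion order: [33, 7, 34, 9, 37, 31, 2, 25, 14]
Tree (level-order array): [33, 7, 34, 2, 9, None, 37, None, None, None, 31, None, None, 25, None, 14]
Postorder traversal: [2, 14, 25, 31, 9, 7, 37, 34, 33]


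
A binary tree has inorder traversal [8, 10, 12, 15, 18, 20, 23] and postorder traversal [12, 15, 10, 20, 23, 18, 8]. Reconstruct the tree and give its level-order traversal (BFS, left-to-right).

Inorder:   [8, 10, 12, 15, 18, 20, 23]
Postorder: [12, 15, 10, 20, 23, 18, 8]
Algorithm: postorder visits root last, so walk postorder right-to-left;
each value is the root of the current inorder slice — split it at that
value, recurse on the right subtree first, then the left.
Recursive splits:
  root=8; inorder splits into left=[], right=[10, 12, 15, 18, 20, 23]
  root=18; inorder splits into left=[10, 12, 15], right=[20, 23]
  root=23; inorder splits into left=[20], right=[]
  root=20; inorder splits into left=[], right=[]
  root=10; inorder splits into left=[], right=[12, 15]
  root=15; inorder splits into left=[12], right=[]
  root=12; inorder splits into left=[], right=[]
Reconstructed level-order: [8, 18, 10, 23, 15, 20, 12]


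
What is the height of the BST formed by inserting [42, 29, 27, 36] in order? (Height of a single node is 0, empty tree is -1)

Insertion order: [42, 29, 27, 36]
Tree (level-order array): [42, 29, None, 27, 36]
Compute height bottom-up (empty subtree = -1):
  height(27) = 1 + max(-1, -1) = 0
  height(36) = 1 + max(-1, -1) = 0
  height(29) = 1 + max(0, 0) = 1
  height(42) = 1 + max(1, -1) = 2
Height = 2


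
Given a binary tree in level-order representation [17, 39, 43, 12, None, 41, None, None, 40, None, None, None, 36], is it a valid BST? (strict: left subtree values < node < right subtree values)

Level-order array: [17, 39, 43, 12, None, 41, None, None, 40, None, None, None, 36]
Validate using subtree bounds (lo, hi): at each node, require lo < value < hi,
then recurse left with hi=value and right with lo=value.
Preorder trace (stopping at first violation):
  at node 17 with bounds (-inf, +inf): OK
  at node 39 with bounds (-inf, 17): VIOLATION
Node 39 violates its bound: not (-inf < 39 < 17).
Result: Not a valid BST


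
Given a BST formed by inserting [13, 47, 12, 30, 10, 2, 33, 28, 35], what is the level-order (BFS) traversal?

Tree insertion order: [13, 47, 12, 30, 10, 2, 33, 28, 35]
Tree (level-order array): [13, 12, 47, 10, None, 30, None, 2, None, 28, 33, None, None, None, None, None, 35]
BFS from the root, enqueuing left then right child of each popped node:
  queue [13] -> pop 13, enqueue [12, 47], visited so far: [13]
  queue [12, 47] -> pop 12, enqueue [10], visited so far: [13, 12]
  queue [47, 10] -> pop 47, enqueue [30], visited so far: [13, 12, 47]
  queue [10, 30] -> pop 10, enqueue [2], visited so far: [13, 12, 47, 10]
  queue [30, 2] -> pop 30, enqueue [28, 33], visited so far: [13, 12, 47, 10, 30]
  queue [2, 28, 33] -> pop 2, enqueue [none], visited so far: [13, 12, 47, 10, 30, 2]
  queue [28, 33] -> pop 28, enqueue [none], visited so far: [13, 12, 47, 10, 30, 2, 28]
  queue [33] -> pop 33, enqueue [35], visited so far: [13, 12, 47, 10, 30, 2, 28, 33]
  queue [35] -> pop 35, enqueue [none], visited so far: [13, 12, 47, 10, 30, 2, 28, 33, 35]
Result: [13, 12, 47, 10, 30, 2, 28, 33, 35]


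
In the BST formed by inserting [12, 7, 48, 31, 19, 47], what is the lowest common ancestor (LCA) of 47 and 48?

Tree insertion order: [12, 7, 48, 31, 19, 47]
Tree (level-order array): [12, 7, 48, None, None, 31, None, 19, 47]
In a BST, the LCA of p=47, q=48 is the first node v on the
root-to-leaf path with p <= v <= q (go left if both < v, right if both > v).
Walk from root:
  at 12: both 47 and 48 > 12, go right
  at 48: 47 <= 48 <= 48, this is the LCA
LCA = 48


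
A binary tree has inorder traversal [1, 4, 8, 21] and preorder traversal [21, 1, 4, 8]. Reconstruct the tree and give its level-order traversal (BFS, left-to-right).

Inorder:  [1, 4, 8, 21]
Preorder: [21, 1, 4, 8]
Algorithm: preorder visits root first, so consume preorder in order;
for each root, split the current inorder slice at that value into
left-subtree inorder and right-subtree inorder, then recurse.
Recursive splits:
  root=21; inorder splits into left=[1, 4, 8], right=[]
  root=1; inorder splits into left=[], right=[4, 8]
  root=4; inorder splits into left=[], right=[8]
  root=8; inorder splits into left=[], right=[]
Reconstructed level-order: [21, 1, 4, 8]


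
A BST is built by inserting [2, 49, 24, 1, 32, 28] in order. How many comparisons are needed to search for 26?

Search path for 26: 2 -> 49 -> 24 -> 32 -> 28
Found: False
Comparisons: 5


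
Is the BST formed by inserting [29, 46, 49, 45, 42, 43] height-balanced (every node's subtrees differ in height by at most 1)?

Tree (level-order array): [29, None, 46, 45, 49, 42, None, None, None, None, 43]
Definition: a tree is height-balanced if, at every node, |h(left) - h(right)| <= 1 (empty subtree has height -1).
Bottom-up per-node check:
  node 43: h_left=-1, h_right=-1, diff=0 [OK], height=0
  node 42: h_left=-1, h_right=0, diff=1 [OK], height=1
  node 45: h_left=1, h_right=-1, diff=2 [FAIL (|1--1|=2 > 1)], height=2
  node 49: h_left=-1, h_right=-1, diff=0 [OK], height=0
  node 46: h_left=2, h_right=0, diff=2 [FAIL (|2-0|=2 > 1)], height=3
  node 29: h_left=-1, h_right=3, diff=4 [FAIL (|-1-3|=4 > 1)], height=4
Node 45 violates the condition: |1 - -1| = 2 > 1.
Result: Not balanced


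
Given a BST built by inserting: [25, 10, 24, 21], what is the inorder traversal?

Tree insertion order: [25, 10, 24, 21]
Tree (level-order array): [25, 10, None, None, 24, 21]
Inorder traversal: [10, 21, 24, 25]


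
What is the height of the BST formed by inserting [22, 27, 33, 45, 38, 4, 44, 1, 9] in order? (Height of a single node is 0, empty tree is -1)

Insertion order: [22, 27, 33, 45, 38, 4, 44, 1, 9]
Tree (level-order array): [22, 4, 27, 1, 9, None, 33, None, None, None, None, None, 45, 38, None, None, 44]
Compute height bottom-up (empty subtree = -1):
  height(1) = 1 + max(-1, -1) = 0
  height(9) = 1 + max(-1, -1) = 0
  height(4) = 1 + max(0, 0) = 1
  height(44) = 1 + max(-1, -1) = 0
  height(38) = 1 + max(-1, 0) = 1
  height(45) = 1 + max(1, -1) = 2
  height(33) = 1 + max(-1, 2) = 3
  height(27) = 1 + max(-1, 3) = 4
  height(22) = 1 + max(1, 4) = 5
Height = 5


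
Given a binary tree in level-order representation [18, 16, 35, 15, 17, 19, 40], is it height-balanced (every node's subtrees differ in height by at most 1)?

Tree (level-order array): [18, 16, 35, 15, 17, 19, 40]
Definition: a tree is height-balanced if, at every node, |h(left) - h(right)| <= 1 (empty subtree has height -1).
Bottom-up per-node check:
  node 15: h_left=-1, h_right=-1, diff=0 [OK], height=0
  node 17: h_left=-1, h_right=-1, diff=0 [OK], height=0
  node 16: h_left=0, h_right=0, diff=0 [OK], height=1
  node 19: h_left=-1, h_right=-1, diff=0 [OK], height=0
  node 40: h_left=-1, h_right=-1, diff=0 [OK], height=0
  node 35: h_left=0, h_right=0, diff=0 [OK], height=1
  node 18: h_left=1, h_right=1, diff=0 [OK], height=2
All nodes satisfy the balance condition.
Result: Balanced


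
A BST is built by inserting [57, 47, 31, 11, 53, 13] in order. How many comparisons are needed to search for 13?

Search path for 13: 57 -> 47 -> 31 -> 11 -> 13
Found: True
Comparisons: 5


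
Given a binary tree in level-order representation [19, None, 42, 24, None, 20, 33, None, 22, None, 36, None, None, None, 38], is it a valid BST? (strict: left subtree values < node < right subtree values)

Level-order array: [19, None, 42, 24, None, 20, 33, None, 22, None, 36, None, None, None, 38]
Validate using subtree bounds (lo, hi): at each node, require lo < value < hi,
then recurse left with hi=value and right with lo=value.
Preorder trace (stopping at first violation):
  at node 19 with bounds (-inf, +inf): OK
  at node 42 with bounds (19, +inf): OK
  at node 24 with bounds (19, 42): OK
  at node 20 with bounds (19, 24): OK
  at node 22 with bounds (20, 24): OK
  at node 33 with bounds (24, 42): OK
  at node 36 with bounds (33, 42): OK
  at node 38 with bounds (36, 42): OK
No violation found at any node.
Result: Valid BST


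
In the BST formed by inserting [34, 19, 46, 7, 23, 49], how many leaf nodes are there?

Tree built from: [34, 19, 46, 7, 23, 49]
Tree (level-order array): [34, 19, 46, 7, 23, None, 49]
Rule: A leaf has 0 children.
Per-node child counts:
  node 34: 2 child(ren)
  node 19: 2 child(ren)
  node 7: 0 child(ren)
  node 23: 0 child(ren)
  node 46: 1 child(ren)
  node 49: 0 child(ren)
Matching nodes: [7, 23, 49]
Count of leaf nodes: 3


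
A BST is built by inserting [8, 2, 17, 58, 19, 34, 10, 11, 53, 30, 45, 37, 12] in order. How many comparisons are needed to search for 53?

Search path for 53: 8 -> 17 -> 58 -> 19 -> 34 -> 53
Found: True
Comparisons: 6


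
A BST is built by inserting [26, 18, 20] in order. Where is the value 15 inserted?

Starting tree (level order): [26, 18, None, None, 20]
Insertion path: 26 -> 18
Result: insert 15 as left child of 18
Final tree (level order): [26, 18, None, 15, 20]


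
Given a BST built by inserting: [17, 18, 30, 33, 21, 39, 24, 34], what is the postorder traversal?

Tree insertion order: [17, 18, 30, 33, 21, 39, 24, 34]
Tree (level-order array): [17, None, 18, None, 30, 21, 33, None, 24, None, 39, None, None, 34]
Postorder traversal: [24, 21, 34, 39, 33, 30, 18, 17]


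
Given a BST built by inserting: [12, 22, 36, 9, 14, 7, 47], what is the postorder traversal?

Tree insertion order: [12, 22, 36, 9, 14, 7, 47]
Tree (level-order array): [12, 9, 22, 7, None, 14, 36, None, None, None, None, None, 47]
Postorder traversal: [7, 9, 14, 47, 36, 22, 12]


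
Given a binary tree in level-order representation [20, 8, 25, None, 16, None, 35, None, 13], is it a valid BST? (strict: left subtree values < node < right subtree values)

Level-order array: [20, 8, 25, None, 16, None, 35, None, 13]
Validate using subtree bounds (lo, hi): at each node, require lo < value < hi,
then recurse left with hi=value and right with lo=value.
Preorder trace (stopping at first violation):
  at node 20 with bounds (-inf, +inf): OK
  at node 8 with bounds (-inf, 20): OK
  at node 16 with bounds (8, 20): OK
  at node 13 with bounds (16, 20): VIOLATION
Node 13 violates its bound: not (16 < 13 < 20).
Result: Not a valid BST


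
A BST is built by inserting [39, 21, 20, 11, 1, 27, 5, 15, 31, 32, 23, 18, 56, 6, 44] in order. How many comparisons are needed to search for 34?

Search path for 34: 39 -> 21 -> 27 -> 31 -> 32
Found: False
Comparisons: 5


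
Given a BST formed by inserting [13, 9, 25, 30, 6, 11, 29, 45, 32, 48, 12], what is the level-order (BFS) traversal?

Tree insertion order: [13, 9, 25, 30, 6, 11, 29, 45, 32, 48, 12]
Tree (level-order array): [13, 9, 25, 6, 11, None, 30, None, None, None, 12, 29, 45, None, None, None, None, 32, 48]
BFS from the root, enqueuing left then right child of each popped node:
  queue [13] -> pop 13, enqueue [9, 25], visited so far: [13]
  queue [9, 25] -> pop 9, enqueue [6, 11], visited so far: [13, 9]
  queue [25, 6, 11] -> pop 25, enqueue [30], visited so far: [13, 9, 25]
  queue [6, 11, 30] -> pop 6, enqueue [none], visited so far: [13, 9, 25, 6]
  queue [11, 30] -> pop 11, enqueue [12], visited so far: [13, 9, 25, 6, 11]
  queue [30, 12] -> pop 30, enqueue [29, 45], visited so far: [13, 9, 25, 6, 11, 30]
  queue [12, 29, 45] -> pop 12, enqueue [none], visited so far: [13, 9, 25, 6, 11, 30, 12]
  queue [29, 45] -> pop 29, enqueue [none], visited so far: [13, 9, 25, 6, 11, 30, 12, 29]
  queue [45] -> pop 45, enqueue [32, 48], visited so far: [13, 9, 25, 6, 11, 30, 12, 29, 45]
  queue [32, 48] -> pop 32, enqueue [none], visited so far: [13, 9, 25, 6, 11, 30, 12, 29, 45, 32]
  queue [48] -> pop 48, enqueue [none], visited so far: [13, 9, 25, 6, 11, 30, 12, 29, 45, 32, 48]
Result: [13, 9, 25, 6, 11, 30, 12, 29, 45, 32, 48]


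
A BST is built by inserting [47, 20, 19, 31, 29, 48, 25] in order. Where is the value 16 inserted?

Starting tree (level order): [47, 20, 48, 19, 31, None, None, None, None, 29, None, 25]
Insertion path: 47 -> 20 -> 19
Result: insert 16 as left child of 19
Final tree (level order): [47, 20, 48, 19, 31, None, None, 16, None, 29, None, None, None, 25]


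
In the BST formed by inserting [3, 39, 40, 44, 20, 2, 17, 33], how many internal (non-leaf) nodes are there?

Tree built from: [3, 39, 40, 44, 20, 2, 17, 33]
Tree (level-order array): [3, 2, 39, None, None, 20, 40, 17, 33, None, 44]
Rule: An internal node has at least one child.
Per-node child counts:
  node 3: 2 child(ren)
  node 2: 0 child(ren)
  node 39: 2 child(ren)
  node 20: 2 child(ren)
  node 17: 0 child(ren)
  node 33: 0 child(ren)
  node 40: 1 child(ren)
  node 44: 0 child(ren)
Matching nodes: [3, 39, 20, 40]
Count of internal (non-leaf) nodes: 4


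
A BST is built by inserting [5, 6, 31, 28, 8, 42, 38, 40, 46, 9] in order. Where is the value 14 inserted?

Starting tree (level order): [5, None, 6, None, 31, 28, 42, 8, None, 38, 46, None, 9, None, 40]
Insertion path: 5 -> 6 -> 31 -> 28 -> 8 -> 9
Result: insert 14 as right child of 9
Final tree (level order): [5, None, 6, None, 31, 28, 42, 8, None, 38, 46, None, 9, None, 40, None, None, None, 14]


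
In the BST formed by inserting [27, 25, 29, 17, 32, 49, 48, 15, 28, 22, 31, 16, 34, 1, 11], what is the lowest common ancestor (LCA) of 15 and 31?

Tree insertion order: [27, 25, 29, 17, 32, 49, 48, 15, 28, 22, 31, 16, 34, 1, 11]
Tree (level-order array): [27, 25, 29, 17, None, 28, 32, 15, 22, None, None, 31, 49, 1, 16, None, None, None, None, 48, None, None, 11, None, None, 34]
In a BST, the LCA of p=15, q=31 is the first node v on the
root-to-leaf path with p <= v <= q (go left if both < v, right if both > v).
Walk from root:
  at 27: 15 <= 27 <= 31, this is the LCA
LCA = 27


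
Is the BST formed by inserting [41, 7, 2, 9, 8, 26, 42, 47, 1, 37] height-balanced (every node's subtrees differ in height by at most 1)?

Tree (level-order array): [41, 7, 42, 2, 9, None, 47, 1, None, 8, 26, None, None, None, None, None, None, None, 37]
Definition: a tree is height-balanced if, at every node, |h(left) - h(right)| <= 1 (empty subtree has height -1).
Bottom-up per-node check:
  node 1: h_left=-1, h_right=-1, diff=0 [OK], height=0
  node 2: h_left=0, h_right=-1, diff=1 [OK], height=1
  node 8: h_left=-1, h_right=-1, diff=0 [OK], height=0
  node 37: h_left=-1, h_right=-1, diff=0 [OK], height=0
  node 26: h_left=-1, h_right=0, diff=1 [OK], height=1
  node 9: h_left=0, h_right=1, diff=1 [OK], height=2
  node 7: h_left=1, h_right=2, diff=1 [OK], height=3
  node 47: h_left=-1, h_right=-1, diff=0 [OK], height=0
  node 42: h_left=-1, h_right=0, diff=1 [OK], height=1
  node 41: h_left=3, h_right=1, diff=2 [FAIL (|3-1|=2 > 1)], height=4
Node 41 violates the condition: |3 - 1| = 2 > 1.
Result: Not balanced


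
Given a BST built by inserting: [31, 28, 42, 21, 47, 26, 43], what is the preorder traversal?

Tree insertion order: [31, 28, 42, 21, 47, 26, 43]
Tree (level-order array): [31, 28, 42, 21, None, None, 47, None, 26, 43]
Preorder traversal: [31, 28, 21, 26, 42, 47, 43]


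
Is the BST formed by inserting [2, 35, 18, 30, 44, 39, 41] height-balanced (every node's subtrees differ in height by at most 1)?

Tree (level-order array): [2, None, 35, 18, 44, None, 30, 39, None, None, None, None, 41]
Definition: a tree is height-balanced if, at every node, |h(left) - h(right)| <= 1 (empty subtree has height -1).
Bottom-up per-node check:
  node 30: h_left=-1, h_right=-1, diff=0 [OK], height=0
  node 18: h_left=-1, h_right=0, diff=1 [OK], height=1
  node 41: h_left=-1, h_right=-1, diff=0 [OK], height=0
  node 39: h_left=-1, h_right=0, diff=1 [OK], height=1
  node 44: h_left=1, h_right=-1, diff=2 [FAIL (|1--1|=2 > 1)], height=2
  node 35: h_left=1, h_right=2, diff=1 [OK], height=3
  node 2: h_left=-1, h_right=3, diff=4 [FAIL (|-1-3|=4 > 1)], height=4
Node 44 violates the condition: |1 - -1| = 2 > 1.
Result: Not balanced


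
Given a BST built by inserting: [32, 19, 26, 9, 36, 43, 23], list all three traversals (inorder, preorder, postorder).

Tree insertion order: [32, 19, 26, 9, 36, 43, 23]
Tree (level-order array): [32, 19, 36, 9, 26, None, 43, None, None, 23]
Inorder (L, root, R): [9, 19, 23, 26, 32, 36, 43]
Preorder (root, L, R): [32, 19, 9, 26, 23, 36, 43]
Postorder (L, R, root): [9, 23, 26, 19, 43, 36, 32]


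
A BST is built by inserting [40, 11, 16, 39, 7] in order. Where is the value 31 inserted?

Starting tree (level order): [40, 11, None, 7, 16, None, None, None, 39]
Insertion path: 40 -> 11 -> 16 -> 39
Result: insert 31 as left child of 39
Final tree (level order): [40, 11, None, 7, 16, None, None, None, 39, 31]


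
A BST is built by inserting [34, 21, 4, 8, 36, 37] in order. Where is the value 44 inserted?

Starting tree (level order): [34, 21, 36, 4, None, None, 37, None, 8]
Insertion path: 34 -> 36 -> 37
Result: insert 44 as right child of 37
Final tree (level order): [34, 21, 36, 4, None, None, 37, None, 8, None, 44]


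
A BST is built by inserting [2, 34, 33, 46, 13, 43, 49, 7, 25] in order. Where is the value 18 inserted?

Starting tree (level order): [2, None, 34, 33, 46, 13, None, 43, 49, 7, 25]
Insertion path: 2 -> 34 -> 33 -> 13 -> 25
Result: insert 18 as left child of 25
Final tree (level order): [2, None, 34, 33, 46, 13, None, 43, 49, 7, 25, None, None, None, None, None, None, 18]
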